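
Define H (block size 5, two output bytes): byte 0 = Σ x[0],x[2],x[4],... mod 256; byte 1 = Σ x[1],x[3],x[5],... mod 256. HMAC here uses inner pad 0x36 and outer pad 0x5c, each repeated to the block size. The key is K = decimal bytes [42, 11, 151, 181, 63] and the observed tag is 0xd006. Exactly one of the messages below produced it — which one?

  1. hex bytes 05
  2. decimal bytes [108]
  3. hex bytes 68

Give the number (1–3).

2

Key decimal bytes [42, 11, 151, 181, 63] = 2a 0b 97 b5 3f is exactly B = 5 bytes: K' = 2a 0b 97 b5 3f.
K' ⊕ ipad = 1c 3d a1 83 09; K' ⊕ opad = 76 57 cb e9 63.
m1: inner = H(1c 3d a1 83 09 05) = c6 c5; tag = H(76 57 cb e9 63 c6 c5) = 6906
m2: inner = H(1c 3d a1 83 09 6c) = c6 2c; tag = H(76 57 cb e9 63 c6 2c) = d006 ← matches
m3: inner = H(1c 3d a1 83 09 68) = c6 28; tag = H(76 57 cb e9 63 c6 28) = cc06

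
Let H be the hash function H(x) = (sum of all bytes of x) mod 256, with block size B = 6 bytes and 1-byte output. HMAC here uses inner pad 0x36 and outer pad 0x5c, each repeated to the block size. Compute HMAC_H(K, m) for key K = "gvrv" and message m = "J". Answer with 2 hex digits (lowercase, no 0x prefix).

Key "gvrv" = 67 76 72 76 is 4 bytes ≤ B = 6; zero-pad to 6 bytes: K' = 67 76 72 76 00 00.
K' ⊕ ipad = 51 40 44 40 36 36.  K' ⊕ opad = 3b 2a 2e 2a 5c 5c.
Inner input = (K'⊕ipad) ∥ m = 51 40 44 40 36 36 ∥ 4a.
Inner hash: sum = 81+64+68+64+54+54+74 = 459; mod 256 = 203 → cb.
Outer input = (K'⊕opad) ∥ inner = 3b 2a 2e 2a 5c 5c ∥ cb.
Outer hash (tag): sum = 59+42+46+42+92+92+203 = 576; mod 256 = 64 → 40.

40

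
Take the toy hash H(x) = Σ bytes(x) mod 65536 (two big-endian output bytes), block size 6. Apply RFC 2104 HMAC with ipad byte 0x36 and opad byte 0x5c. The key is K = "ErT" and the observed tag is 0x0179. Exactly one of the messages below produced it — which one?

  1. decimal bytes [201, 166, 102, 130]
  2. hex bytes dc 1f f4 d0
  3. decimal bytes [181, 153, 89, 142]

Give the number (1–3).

Key "ErT" = 45 72 54 is 3 bytes ≤ B = 6; zero-pad to 6 bytes: K' = 45 72 54 00 00 00.
K' ⊕ ipad = 73 44 62 36 36 36; K' ⊕ opad = 19 2e 08 5c 5c 5c.
m1: inner = H(73 44 62 36 36 36 c9 a6 66 82) = 04 12; tag = H(19 2e 08 5c 5c 5c 04 12) = 0179 ← matches
m2: inner = H(73 44 62 36 36 36 dc 1f f4 d0) = 04 7a; tag = H(19 2e 08 5c 5c 5c 04 7a) = 01e1
m3: inner = H(73 44 62 36 36 36 b5 99 59 8e) = 03 f0; tag = H(19 2e 08 5c 5c 5c 03 f0) = 0256

1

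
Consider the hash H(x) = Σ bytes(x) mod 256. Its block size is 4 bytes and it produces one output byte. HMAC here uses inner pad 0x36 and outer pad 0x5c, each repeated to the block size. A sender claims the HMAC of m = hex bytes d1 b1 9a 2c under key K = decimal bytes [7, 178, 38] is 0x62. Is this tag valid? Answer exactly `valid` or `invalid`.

Key decimal bytes [7, 178, 38] = 07 b2 26 is 3 bytes ≤ B = 4; zero-pad to 4 bytes: K' = 07 b2 26 00.
K' ⊕ ipad = 31 84 10 36; K' ⊕ opad = 5b ee 7a 5c.
Inner hash: sum = 49+132+16+54+209+177+154+44 = 835; mod 256 = 67 → 43.
Outer hash (recomputed tag): sum = 91+238+122+92+67 = 610; mod 256 = 98 → 62.
Recomputed tag = 62; claimed = 62 → match.

valid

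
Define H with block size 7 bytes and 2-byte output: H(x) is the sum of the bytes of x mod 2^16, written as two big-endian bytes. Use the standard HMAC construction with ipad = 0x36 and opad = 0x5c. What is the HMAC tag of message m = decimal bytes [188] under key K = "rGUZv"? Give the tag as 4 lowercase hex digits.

0228

Key "rGUZv" = 72 47 55 5a 76 is 5 bytes ≤ B = 7; zero-pad to 7 bytes: K' = 72 47 55 5a 76 00 00.
K' ⊕ ipad = 44 71 63 6c 40 36 36.  K' ⊕ opad = 2e 1b 09 06 2a 5c 5c.
Inner input = (K'⊕ipad) ∥ m = 44 71 63 6c 40 36 36 ∥ bc.
Inner hash: sum = 68+113+99+108+64+54+54+188 = 748 → 02 ec.
Outer input = (K'⊕opad) ∥ inner = 2e 1b 09 06 2a 5c 5c ∥ 02 ec.
Outer hash (tag): sum = 46+27+9+6+42+92+92+2+236 = 552 → 02 28.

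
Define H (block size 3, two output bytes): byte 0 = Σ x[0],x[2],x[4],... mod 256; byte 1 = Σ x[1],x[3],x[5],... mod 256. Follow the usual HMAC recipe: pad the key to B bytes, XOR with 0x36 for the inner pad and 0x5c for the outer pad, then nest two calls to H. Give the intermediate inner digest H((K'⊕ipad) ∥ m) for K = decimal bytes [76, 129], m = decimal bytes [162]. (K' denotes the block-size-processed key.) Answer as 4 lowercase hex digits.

Key decimal bytes [76, 129] = 4c 81 is 2 bytes ≤ B = 3; zero-pad to 3 bytes: K' = 4c 81 00.
K' ⊕ ipad = 7a b7 36.
Inner input = 7a b7 36 ∥ a2.
Inner hash: even-index sum = 176 mod 256 = 176; odd-index sum = 345 mod 256 = 89 → b0 59.

b059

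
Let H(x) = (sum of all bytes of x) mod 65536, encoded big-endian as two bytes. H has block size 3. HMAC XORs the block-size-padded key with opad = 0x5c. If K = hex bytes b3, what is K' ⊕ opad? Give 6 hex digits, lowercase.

ef5c5c

Key hex bytes b3 is 1 byte ≤ B = 3; zero-pad to 3 bytes: K' = b3 00 00.
XOR each byte with 0x5c: b3⊕5c=ef, 00⊕5c=5c, 00⊕5c=5c.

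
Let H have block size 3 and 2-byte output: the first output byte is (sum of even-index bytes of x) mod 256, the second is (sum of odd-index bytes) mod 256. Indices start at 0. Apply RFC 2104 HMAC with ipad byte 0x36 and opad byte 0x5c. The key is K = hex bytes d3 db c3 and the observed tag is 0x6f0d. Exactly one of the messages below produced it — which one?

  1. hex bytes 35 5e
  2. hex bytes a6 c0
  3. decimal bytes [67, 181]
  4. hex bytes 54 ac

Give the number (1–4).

Key hex bytes d3 db c3 is exactly B = 3 bytes: K' = d3 db c3.
K' ⊕ ipad = e5 ed f5; K' ⊕ opad = 8f 87 9f.
m1: inner = H(e5 ed f5 35 5e) = 38 22; tag = H(8f 87 9f 38 22) = 50bf
m2: inner = H(e5 ed f5 a6 c0) = 9a 93; tag = H(8f 87 9f 9a 93) = c121
m3: inner = H(e5 ed f5 43 b5) = 8f 30; tag = H(8f 87 9f 8f 30) = 5e16
m4: inner = H(e5 ed f5 54 ac) = 86 41; tag = H(8f 87 9f 86 41) = 6f0d ← matches

4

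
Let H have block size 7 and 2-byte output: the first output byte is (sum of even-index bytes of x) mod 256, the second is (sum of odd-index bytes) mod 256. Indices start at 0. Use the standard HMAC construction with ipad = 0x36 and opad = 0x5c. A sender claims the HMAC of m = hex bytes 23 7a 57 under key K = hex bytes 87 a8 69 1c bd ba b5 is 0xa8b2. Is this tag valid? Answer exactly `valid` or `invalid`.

valid

Key hex bytes 87 a8 69 1c bd ba b5 is exactly B = 7 bytes: K' = 87 a8 69 1c bd ba b5.
K' ⊕ ipad = b1 9e 5f 2a 8b 8c 83; K' ⊕ opad = db f4 35 40 e1 e6 e9.
Inner hash: even-index sum = 664 mod 256 = 152; odd-index sum = 462 mod 256 = 206 → 98 ce.
Outer hash (recomputed tag): even-index sum = 936 mod 256 = 168; odd-index sum = 690 mod 256 = 178 → a8 b2.
Recomputed tag = a8b2; claimed = a8b2 → match.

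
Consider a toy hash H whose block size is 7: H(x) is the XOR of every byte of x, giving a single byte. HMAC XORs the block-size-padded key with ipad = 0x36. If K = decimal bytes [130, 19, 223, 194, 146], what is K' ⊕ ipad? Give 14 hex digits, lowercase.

Key decimal bytes [130, 19, 223, 194, 146] = 82 13 df c2 92 is 5 bytes ≤ B = 7; zero-pad to 7 bytes: K' = 82 13 df c2 92 00 00.
XOR each byte with 0x36: 82⊕36=b4, 13⊕36=25, df⊕36=e9, c2⊕36=f4, 92⊕36=a4, 00⊕36=36, 00⊕36=36.

b425e9f4a43636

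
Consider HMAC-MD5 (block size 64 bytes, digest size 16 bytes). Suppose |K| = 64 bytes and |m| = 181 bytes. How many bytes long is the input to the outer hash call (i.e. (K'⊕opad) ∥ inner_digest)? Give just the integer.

80

Key is 64 ≤ 64 bytes, zero-padded: |K'| = 64.
Outer input = (K'⊕opad) ∥ H(inner) → 64 + 16 = 80 bytes.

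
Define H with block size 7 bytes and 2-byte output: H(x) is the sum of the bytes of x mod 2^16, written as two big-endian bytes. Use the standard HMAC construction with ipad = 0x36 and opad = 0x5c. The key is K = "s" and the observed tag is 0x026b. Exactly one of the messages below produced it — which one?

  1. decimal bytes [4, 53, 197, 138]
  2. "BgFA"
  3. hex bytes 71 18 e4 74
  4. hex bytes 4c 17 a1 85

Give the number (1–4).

Key "s" = 73 is 1 byte ≤ B = 7; zero-pad to 7 bytes: K' = 73 00 00 00 00 00 00.
K' ⊕ ipad = 45 36 36 36 36 36 36; K' ⊕ opad = 2f 5c 5c 5c 5c 5c 5c.
m1: inner = H(45 36 36 36 36 36 36 04 35 c5 8a) = 03 11; tag = H(2f 5c 5c 5c 5c 5c 5c 03 11) = 026b ← matches
m2: inner = H(45 36 36 36 36 36 36 42 67 46 41) = 02 b9; tag = H(2f 5c 5c 5c 5c 5c 5c 02 b9) = 0312
m3: inner = H(45 36 36 36 36 36 36 71 18 e4 74) = 03 6a; tag = H(2f 5c 5c 5c 5c 5c 5c 03 6a) = 02c4
m4: inner = H(45 36 36 36 36 36 36 4c 17 a1 85) = 03 12; tag = H(2f 5c 5c 5c 5c 5c 5c 03 12) = 026c

1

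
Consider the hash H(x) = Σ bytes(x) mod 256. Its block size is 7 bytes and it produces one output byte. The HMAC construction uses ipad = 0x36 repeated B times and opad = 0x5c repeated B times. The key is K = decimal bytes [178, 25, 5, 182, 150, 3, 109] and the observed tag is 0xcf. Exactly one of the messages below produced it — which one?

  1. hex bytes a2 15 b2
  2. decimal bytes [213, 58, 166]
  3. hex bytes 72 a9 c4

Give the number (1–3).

Key decimal bytes [178, 25, 5, 182, 150, 3, 109] = b2 19 05 b6 96 03 6d is exactly B = 7 bytes: K' = b2 19 05 b6 96 03 6d.
K' ⊕ ipad = 84 2f 33 80 a0 35 5b; K' ⊕ opad = ee 45 59 ea ca 5f 31.
m1: inner = H(84 2f 33 80 a0 35 5b a2 15 b2) = ff; tag = H(ee 45 59 ea ca 5f 31 ff) = cf ← matches
m2: inner = H(84 2f 33 80 a0 35 5b d5 3a a6) = 4b; tag = H(ee 45 59 ea ca 5f 31 4b) = 1b
m3: inner = H(84 2f 33 80 a0 35 5b 72 a9 c4) = 75; tag = H(ee 45 59 ea ca 5f 31 75) = 45

1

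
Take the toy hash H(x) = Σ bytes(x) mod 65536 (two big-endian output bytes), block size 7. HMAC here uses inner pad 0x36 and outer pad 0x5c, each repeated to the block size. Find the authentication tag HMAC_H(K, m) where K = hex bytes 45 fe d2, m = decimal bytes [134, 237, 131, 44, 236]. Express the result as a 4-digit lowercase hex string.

02c4

Key hex bytes 45 fe d2 is 3 bytes ≤ B = 7; zero-pad to 7 bytes: K' = 45 fe d2 00 00 00 00.
K' ⊕ ipad = 73 c8 e4 36 36 36 36.  K' ⊕ opad = 19 a2 8e 5c 5c 5c 5c.
Inner input = (K'⊕ipad) ∥ m = 73 c8 e4 36 36 36 36 ∥ 86 ed 83 2c ec.
Inner hash: sum = 115+200+228+54+54+54+54+134+237+131+44+236 = 1541 → 06 05.
Outer input = (K'⊕opad) ∥ inner = 19 a2 8e 5c 5c 5c 5c ∥ 06 05.
Outer hash (tag): sum = 25+162+142+92+92+92+92+6+5 = 708 → 02 c4.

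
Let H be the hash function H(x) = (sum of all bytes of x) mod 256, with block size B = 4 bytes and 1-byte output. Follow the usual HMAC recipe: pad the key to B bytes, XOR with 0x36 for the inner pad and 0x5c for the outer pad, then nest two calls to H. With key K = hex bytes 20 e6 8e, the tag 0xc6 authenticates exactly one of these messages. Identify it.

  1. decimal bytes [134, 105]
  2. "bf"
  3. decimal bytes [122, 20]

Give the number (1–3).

Key hex bytes 20 e6 8e is 3 bytes ≤ B = 4; zero-pad to 4 bytes: K' = 20 e6 8e 00.
K' ⊕ ipad = 16 d0 b8 36; K' ⊕ opad = 7c ba d2 5c.
m1: inner = H(16 d0 b8 36 86 69) = c3; tag = H(7c ba d2 5c c3) = 27
m2: inner = H(16 d0 b8 36 62 66) = 9c; tag = H(7c ba d2 5c 9c) = 00
m3: inner = H(16 d0 b8 36 7a 14) = 62; tag = H(7c ba d2 5c 62) = c6 ← matches

3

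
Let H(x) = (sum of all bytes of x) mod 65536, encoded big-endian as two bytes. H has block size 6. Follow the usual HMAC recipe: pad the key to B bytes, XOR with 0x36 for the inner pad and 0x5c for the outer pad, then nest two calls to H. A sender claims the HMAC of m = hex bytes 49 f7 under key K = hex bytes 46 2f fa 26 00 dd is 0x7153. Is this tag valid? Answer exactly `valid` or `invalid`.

Key hex bytes 46 2f fa 26 00 dd is exactly B = 6 bytes: K' = 46 2f fa 26 00 dd.
K' ⊕ ipad = 70 19 cc 10 36 eb; K' ⊕ opad = 1a 73 a6 7a 5c 81.
Inner hash: sum = 112+25+204+16+54+235+73+247 = 966 → 03 c6.
Outer hash (recomputed tag): sum = 26+115+166+122+92+129+3+198 = 851 → 03 53.
Recomputed tag = 0353; claimed = 7153 → mismatch.

invalid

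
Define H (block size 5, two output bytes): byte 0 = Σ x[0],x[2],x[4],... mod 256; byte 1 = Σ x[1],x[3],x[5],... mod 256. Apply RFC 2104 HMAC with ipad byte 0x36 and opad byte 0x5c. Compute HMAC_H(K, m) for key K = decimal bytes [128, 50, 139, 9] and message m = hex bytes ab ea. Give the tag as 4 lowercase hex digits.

Key decimal bytes [128, 50, 139, 9] = 80 32 8b 09 is 4 bytes ≤ B = 5; zero-pad to 5 bytes: K' = 80 32 8b 09 00.
K' ⊕ ipad = b6 04 bd 3f 36.  K' ⊕ opad = dc 6e d7 55 5c.
Inner input = (K'⊕ipad) ∥ m = b6 04 bd 3f 36 ∥ ab ea.
Inner hash: even-index sum = 659 mod 256 = 147; odd-index sum = 238 mod 256 = 238 → 93 ee.
Outer input = (K'⊕opad) ∥ inner = dc 6e d7 55 5c ∥ 93 ee.
Outer hash (tag): even-index sum = 765 mod 256 = 253; odd-index sum = 342 mod 256 = 86 → fd 56.

fd56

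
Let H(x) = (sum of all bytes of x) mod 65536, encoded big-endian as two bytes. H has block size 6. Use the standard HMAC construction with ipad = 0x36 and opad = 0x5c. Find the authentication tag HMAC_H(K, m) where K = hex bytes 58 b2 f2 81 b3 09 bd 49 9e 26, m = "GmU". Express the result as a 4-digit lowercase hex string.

Key hex bytes 58 b2 f2 81 b3 09 bd 49 9e 26 is 10 bytes > B = 6, so hash it first: H(key) = 05 03, then zero-pad to 6 bytes: K' = 05 03 00 00 00 00.
K' ⊕ ipad = 33 35 36 36 36 36.  K' ⊕ opad = 59 5f 5c 5c 5c 5c.
Inner input = (K'⊕ipad) ∥ m = 33 35 36 36 36 36 ∥ 47 6d 55.
Inner hash: sum = 51+53+54+54+54+54+71+109+85 = 585 → 02 49.
Outer input = (K'⊕opad) ∥ inner = 59 5f 5c 5c 5c 5c ∥ 02 49.
Outer hash (tag): sum = 89+95+92+92+92+92+2+73 = 627 → 02 73.

0273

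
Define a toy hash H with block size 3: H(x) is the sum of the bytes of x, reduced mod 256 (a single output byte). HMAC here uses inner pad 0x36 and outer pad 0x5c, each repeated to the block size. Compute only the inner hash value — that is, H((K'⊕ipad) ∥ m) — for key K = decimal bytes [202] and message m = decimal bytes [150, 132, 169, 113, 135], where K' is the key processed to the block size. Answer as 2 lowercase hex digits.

Key decimal bytes [202] = ca is 1 byte ≤ B = 3; zero-pad to 3 bytes: K' = ca 00 00.
K' ⊕ ipad = fc 36 36.
Inner input = fc 36 36 ∥ 96 84 a9 71 87.
Inner hash: sum = 252+54+54+150+132+169+113+135 = 1059; mod 256 = 35 → 23.

23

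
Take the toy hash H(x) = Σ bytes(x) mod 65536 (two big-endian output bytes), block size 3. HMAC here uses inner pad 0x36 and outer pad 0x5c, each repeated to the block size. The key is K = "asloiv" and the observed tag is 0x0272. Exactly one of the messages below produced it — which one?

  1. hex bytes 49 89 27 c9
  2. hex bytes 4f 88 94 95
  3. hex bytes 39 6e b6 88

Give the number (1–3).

Key "asloiv" = 61 73 6c 6f 69 76 is 6 bytes > B = 3, so hash it first: H(key) = 02 8e, then zero-pad to 3 bytes: K' = 02 8e 00.
K' ⊕ ipad = 34 b8 36; K' ⊕ opad = 5e d2 5c.
m1: inner = H(34 b8 36 49 89 27 c9) = 02 e4; tag = H(5e d2 5c 02 e4) = 0272 ← matches
m2: inner = H(34 b8 36 4f 88 94 95) = 03 22; tag = H(5e d2 5c 03 22) = 01b1
m3: inner = H(34 b8 36 39 6e b6 88) = 03 07; tag = H(5e d2 5c 03 07) = 0196

1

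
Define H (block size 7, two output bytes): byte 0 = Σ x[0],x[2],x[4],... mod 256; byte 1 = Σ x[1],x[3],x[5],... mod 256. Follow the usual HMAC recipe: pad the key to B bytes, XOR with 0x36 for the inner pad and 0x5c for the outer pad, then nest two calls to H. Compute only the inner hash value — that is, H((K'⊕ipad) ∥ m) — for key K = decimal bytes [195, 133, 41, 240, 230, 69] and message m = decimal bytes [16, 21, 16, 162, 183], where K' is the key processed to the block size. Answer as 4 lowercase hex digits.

Key decimal bytes [195, 133, 41, 240, 230, 69] = c3 85 29 f0 e6 45 is 6 bytes ≤ B = 7; zero-pad to 7 bytes: K' = c3 85 29 f0 e6 45 00.
K' ⊕ ipad = f5 b3 1f c6 d0 73 36.
Inner input = f5 b3 1f c6 d0 73 36 ∥ 10 15 10 a2 b7.
Inner hash: even-index sum = 721 mod 256 = 209; odd-index sum = 707 mod 256 = 195 → d1 c3.

d1c3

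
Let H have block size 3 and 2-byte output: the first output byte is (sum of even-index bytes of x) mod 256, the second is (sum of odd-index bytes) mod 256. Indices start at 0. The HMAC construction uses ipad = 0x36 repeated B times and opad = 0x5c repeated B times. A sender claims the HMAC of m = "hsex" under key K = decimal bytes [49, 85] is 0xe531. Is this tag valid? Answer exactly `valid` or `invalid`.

invalid

Key decimal bytes [49, 85] = 31 55 is 2 bytes ≤ B = 3; zero-pad to 3 bytes: K' = 31 55 00.
K' ⊕ ipad = 07 63 36; K' ⊕ opad = 6d 09 5c.
Inner hash: even-index sum = 296 mod 256 = 40; odd-index sum = 304 mod 256 = 48 → 28 30.
Outer hash (recomputed tag): even-index sum = 249 mod 256 = 249; odd-index sum = 49 mod 256 = 49 → f9 31.
Recomputed tag = f931; claimed = e531 → mismatch.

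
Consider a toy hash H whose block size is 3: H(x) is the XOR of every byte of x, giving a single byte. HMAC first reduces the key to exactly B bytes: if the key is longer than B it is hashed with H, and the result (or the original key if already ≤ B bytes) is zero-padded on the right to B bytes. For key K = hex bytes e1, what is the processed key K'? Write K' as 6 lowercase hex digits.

e10000

Key hex bytes e1 is 1 byte ≤ B = 3; zero-pad to 3 bytes: K' = e1 00 00.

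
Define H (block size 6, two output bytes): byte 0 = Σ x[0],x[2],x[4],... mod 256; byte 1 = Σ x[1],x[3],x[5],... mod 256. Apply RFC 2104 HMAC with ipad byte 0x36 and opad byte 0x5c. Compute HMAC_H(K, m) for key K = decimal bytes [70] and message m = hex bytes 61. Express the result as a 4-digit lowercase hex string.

Key decimal bytes [70] = 46 is 1 byte ≤ B = 6; zero-pad to 6 bytes: K' = 46 00 00 00 00 00.
K' ⊕ ipad = 70 36 36 36 36 36.  K' ⊕ opad = 1a 5c 5c 5c 5c 5c.
Inner input = (K'⊕ipad) ∥ m = 70 36 36 36 36 36 ∥ 61.
Inner hash: even-index sum = 317 mod 256 = 61; odd-index sum = 162 mod 256 = 162 → 3d a2.
Outer input = (K'⊕opad) ∥ inner = 1a 5c 5c 5c 5c 5c ∥ 3d a2.
Outer hash (tag): even-index sum = 271 mod 256 = 15; odd-index sum = 438 mod 256 = 182 → 0f b6.

0fb6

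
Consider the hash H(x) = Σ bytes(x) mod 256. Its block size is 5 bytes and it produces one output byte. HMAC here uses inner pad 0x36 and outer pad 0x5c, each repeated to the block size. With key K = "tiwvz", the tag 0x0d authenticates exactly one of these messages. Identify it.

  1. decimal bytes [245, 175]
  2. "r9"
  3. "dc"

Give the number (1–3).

Key "tiwvz" = 74 69 77 76 7a is exactly B = 5 bytes: K' = 74 69 77 76 7a.
K' ⊕ ipad = 42 5f 41 40 4c; K' ⊕ opad = 28 35 2b 2a 26.
m1: inner = H(42 5f 41 40 4c f5 af) = 12; tag = H(28 35 2b 2a 26 12) = ea
m2: inner = H(42 5f 41 40 4c 72 39) = 19; tag = H(28 35 2b 2a 26 19) = f1
m3: inner = H(42 5f 41 40 4c 64 63) = 35; tag = H(28 35 2b 2a 26 35) = 0d ← matches

3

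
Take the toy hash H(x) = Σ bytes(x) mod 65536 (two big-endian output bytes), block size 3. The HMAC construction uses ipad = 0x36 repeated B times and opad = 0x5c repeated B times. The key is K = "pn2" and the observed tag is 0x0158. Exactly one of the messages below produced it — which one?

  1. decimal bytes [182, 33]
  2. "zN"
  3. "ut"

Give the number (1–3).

3

Key "pn2" = 70 6e 32 is exactly B = 3 bytes: K' = 70 6e 32.
K' ⊕ ipad = 46 58 04; K' ⊕ opad = 2c 32 6e.
m1: inner = H(46 58 04 b6 21) = 01 79; tag = H(2c 32 6e 01 79) = 0146
m2: inner = H(46 58 04 7a 4e) = 01 6a; tag = H(2c 32 6e 01 6a) = 0137
m3: inner = H(46 58 04 75 74) = 01 8b; tag = H(2c 32 6e 01 8b) = 0158 ← matches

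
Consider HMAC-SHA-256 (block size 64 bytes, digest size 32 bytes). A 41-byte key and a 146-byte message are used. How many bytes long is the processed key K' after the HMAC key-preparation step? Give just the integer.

64

Key is 41 ≤ 64 bytes, zero-padded: |K'| = 64.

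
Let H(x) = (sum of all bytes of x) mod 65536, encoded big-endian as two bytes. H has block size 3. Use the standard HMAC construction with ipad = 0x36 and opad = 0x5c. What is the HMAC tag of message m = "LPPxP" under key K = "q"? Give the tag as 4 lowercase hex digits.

014e

Key "q" = 71 is 1 byte ≤ B = 3; zero-pad to 3 bytes: K' = 71 00 00.
K' ⊕ ipad = 47 36 36.  K' ⊕ opad = 2d 5c 5c.
Inner input = (K'⊕ipad) ∥ m = 47 36 36 ∥ 4c 50 50 78 50.
Inner hash: sum = 71+54+54+76+80+80+120+80 = 615 → 02 67.
Outer input = (K'⊕opad) ∥ inner = 2d 5c 5c ∥ 02 67.
Outer hash (tag): sum = 45+92+92+2+103 = 334 → 01 4e.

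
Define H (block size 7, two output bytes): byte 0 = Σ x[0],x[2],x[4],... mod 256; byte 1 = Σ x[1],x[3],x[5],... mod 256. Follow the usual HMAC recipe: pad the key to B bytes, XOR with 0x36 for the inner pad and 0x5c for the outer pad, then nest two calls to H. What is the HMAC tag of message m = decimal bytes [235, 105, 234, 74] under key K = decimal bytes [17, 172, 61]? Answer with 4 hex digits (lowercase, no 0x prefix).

41f9

Key decimal bytes [17, 172, 61] = 11 ac 3d is 3 bytes ≤ B = 7; zero-pad to 7 bytes: K' = 11 ac 3d 00 00 00 00.
K' ⊕ ipad = 27 9a 0b 36 36 36 36.  K' ⊕ opad = 4d f0 61 5c 5c 5c 5c.
Inner input = (K'⊕ipad) ∥ m = 27 9a 0b 36 36 36 36 ∥ eb 69 ea 4a.
Inner hash: even-index sum = 337 mod 256 = 81; odd-index sum = 731 mod 256 = 219 → 51 db.
Outer input = (K'⊕opad) ∥ inner = 4d f0 61 5c 5c 5c 5c ∥ 51 db.
Outer hash (tag): even-index sum = 577 mod 256 = 65; odd-index sum = 505 mod 256 = 249 → 41 f9.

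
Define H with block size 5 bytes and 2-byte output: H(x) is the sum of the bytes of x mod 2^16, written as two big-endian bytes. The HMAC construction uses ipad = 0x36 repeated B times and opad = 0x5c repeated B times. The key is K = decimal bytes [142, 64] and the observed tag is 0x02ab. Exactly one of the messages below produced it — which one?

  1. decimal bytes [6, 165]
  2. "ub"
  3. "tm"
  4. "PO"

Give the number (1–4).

2

Key decimal bytes [142, 64] = 8e 40 is 2 bytes ≤ B = 5; zero-pad to 5 bytes: K' = 8e 40 00 00 00.
K' ⊕ ipad = b8 76 36 36 36; K' ⊕ opad = d2 1c 5c 5c 5c.
m1: inner = H(b8 76 36 36 36 06 a5) = 02 7b; tag = H(d2 1c 5c 5c 5c 02 7b) = 027f
m2: inner = H(b8 76 36 36 36 75 62) = 02 a7; tag = H(d2 1c 5c 5c 5c 02 a7) = 02ab ← matches
m3: inner = H(b8 76 36 36 36 74 6d) = 02 b1; tag = H(d2 1c 5c 5c 5c 02 b1) = 02b5
m4: inner = H(b8 76 36 36 36 50 4f) = 02 6f; tag = H(d2 1c 5c 5c 5c 02 6f) = 0273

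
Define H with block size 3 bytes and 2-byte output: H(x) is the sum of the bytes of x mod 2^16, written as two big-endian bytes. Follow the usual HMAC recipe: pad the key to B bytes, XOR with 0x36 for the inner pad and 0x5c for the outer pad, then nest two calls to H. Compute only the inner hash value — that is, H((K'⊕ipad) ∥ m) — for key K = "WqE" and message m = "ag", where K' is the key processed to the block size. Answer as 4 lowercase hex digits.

01e3

Key "WqE" = 57 71 45 is exactly B = 3 bytes: K' = 57 71 45.
K' ⊕ ipad = 61 47 73.
Inner input = 61 47 73 ∥ 61 67.
Inner hash: sum = 97+71+115+97+103 = 483 → 01 e3.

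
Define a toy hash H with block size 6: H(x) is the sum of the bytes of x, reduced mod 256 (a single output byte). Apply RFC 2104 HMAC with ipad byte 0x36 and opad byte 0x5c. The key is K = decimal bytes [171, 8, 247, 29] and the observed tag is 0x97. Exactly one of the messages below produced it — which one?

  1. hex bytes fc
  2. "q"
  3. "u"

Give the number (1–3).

3

Key decimal bytes [171, 8, 247, 29] = ab 08 f7 1d is 4 bytes ≤ B = 6; zero-pad to 6 bytes: K' = ab 08 f7 1d 00 00.
K' ⊕ ipad = 9d 3e c1 2b 36 36; K' ⊕ opad = f7 54 ab 41 5c 5c.
m1: inner = H(9d 3e c1 2b 36 36 fc) = 2f; tag = H(f7 54 ab 41 5c 5c 2f) = 1e
m2: inner = H(9d 3e c1 2b 36 36 71) = a4; tag = H(f7 54 ab 41 5c 5c a4) = 93
m3: inner = H(9d 3e c1 2b 36 36 75) = a8; tag = H(f7 54 ab 41 5c 5c a8) = 97 ← matches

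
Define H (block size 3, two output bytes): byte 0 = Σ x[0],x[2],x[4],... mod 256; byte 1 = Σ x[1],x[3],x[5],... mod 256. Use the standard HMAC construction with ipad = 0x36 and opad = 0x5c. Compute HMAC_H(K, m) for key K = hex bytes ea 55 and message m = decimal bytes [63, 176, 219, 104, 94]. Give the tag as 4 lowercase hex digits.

Key hex bytes ea 55 is 2 bytes ≤ B = 3; zero-pad to 3 bytes: K' = ea 55 00.
K' ⊕ ipad = dc 63 36.  K' ⊕ opad = b6 09 5c.
Inner input = (K'⊕ipad) ∥ m = dc 63 36 ∥ 3f b0 db 68 5e.
Inner hash: even-index sum = 554 mod 256 = 42; odd-index sum = 475 mod 256 = 219 → 2a db.
Outer input = (K'⊕opad) ∥ inner = b6 09 5c ∥ 2a db.
Outer hash (tag): even-index sum = 493 mod 256 = 237; odd-index sum = 51 mod 256 = 51 → ed 33.

ed33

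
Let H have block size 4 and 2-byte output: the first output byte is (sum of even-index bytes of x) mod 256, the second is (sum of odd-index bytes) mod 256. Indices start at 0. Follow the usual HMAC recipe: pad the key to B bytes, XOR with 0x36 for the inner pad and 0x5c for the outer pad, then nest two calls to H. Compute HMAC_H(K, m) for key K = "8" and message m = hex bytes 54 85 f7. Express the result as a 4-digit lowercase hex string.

Key "8" = 38 is 1 byte ≤ B = 4; zero-pad to 4 bytes: K' = 38 00 00 00.
K' ⊕ ipad = 0e 36 36 36.  K' ⊕ opad = 64 5c 5c 5c.
Inner input = (K'⊕ipad) ∥ m = 0e 36 36 36 ∥ 54 85 f7.
Inner hash: even-index sum = 399 mod 256 = 143; odd-index sum = 241 mod 256 = 241 → 8f f1.
Outer input = (K'⊕opad) ∥ inner = 64 5c 5c 5c ∥ 8f f1.
Outer hash (tag): even-index sum = 335 mod 256 = 79; odd-index sum = 425 mod 256 = 169 → 4f a9.

4fa9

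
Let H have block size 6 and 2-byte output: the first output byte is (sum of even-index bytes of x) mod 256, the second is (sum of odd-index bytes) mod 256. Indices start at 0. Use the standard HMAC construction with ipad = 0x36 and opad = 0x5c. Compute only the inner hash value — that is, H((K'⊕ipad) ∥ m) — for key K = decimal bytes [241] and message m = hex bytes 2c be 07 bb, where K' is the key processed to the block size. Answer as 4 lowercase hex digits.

661b

Key decimal bytes [241] = f1 is 1 byte ≤ B = 6; zero-pad to 6 bytes: K' = f1 00 00 00 00 00.
K' ⊕ ipad = c7 36 36 36 36 36.
Inner input = c7 36 36 36 36 36 ∥ 2c be 07 bb.
Inner hash: even-index sum = 358 mod 256 = 102; odd-index sum = 539 mod 256 = 27 → 66 1b.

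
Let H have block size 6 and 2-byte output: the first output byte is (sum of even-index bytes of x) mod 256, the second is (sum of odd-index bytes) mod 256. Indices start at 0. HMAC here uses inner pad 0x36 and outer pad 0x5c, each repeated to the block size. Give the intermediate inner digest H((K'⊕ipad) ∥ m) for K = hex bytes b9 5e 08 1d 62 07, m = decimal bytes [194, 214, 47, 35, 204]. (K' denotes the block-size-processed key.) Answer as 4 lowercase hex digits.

Key hex bytes b9 5e 08 1d 62 07 is exactly B = 6 bytes: K' = b9 5e 08 1d 62 07.
K' ⊕ ipad = 8f 68 3e 2b 54 31.
Inner input = 8f 68 3e 2b 54 31 ∥ c2 d6 2f 23 cc.
Inner hash: even-index sum = 734 mod 256 = 222; odd-index sum = 445 mod 256 = 189 → de bd.

debd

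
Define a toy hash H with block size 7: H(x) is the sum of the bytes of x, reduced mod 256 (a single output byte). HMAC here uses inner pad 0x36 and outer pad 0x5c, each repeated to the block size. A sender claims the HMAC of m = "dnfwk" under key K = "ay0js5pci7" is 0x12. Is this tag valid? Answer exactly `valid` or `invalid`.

valid

Key "ay0js5pci7" = 61 79 30 6a 73 35 70 63 69 37 is 10 bytes > B = 7, so hash it first: H(key) = 8f, then zero-pad to 7 bytes: K' = 8f 00 00 00 00 00 00.
K' ⊕ ipad = b9 36 36 36 36 36 36; K' ⊕ opad = d3 5c 5c 5c 5c 5c 5c.
Inner hash: sum = 185+54+54+54+54+54+54+100+110+102+119+107 = 1047; mod 256 = 23 → 17.
Outer hash (recomputed tag): sum = 211+92+92+92+92+92+92+23 = 786; mod 256 = 18 → 12.
Recomputed tag = 12; claimed = 12 → match.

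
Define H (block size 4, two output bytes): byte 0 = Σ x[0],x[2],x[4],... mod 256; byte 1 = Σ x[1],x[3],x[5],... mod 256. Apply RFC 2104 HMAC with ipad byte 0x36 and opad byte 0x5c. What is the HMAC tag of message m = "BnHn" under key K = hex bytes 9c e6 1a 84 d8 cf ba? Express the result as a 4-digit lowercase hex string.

Key hex bytes 9c e6 1a 84 d8 cf ba is 7 bytes > B = 4, so hash it first: H(key) = 48 39, then zero-pad to 4 bytes: K' = 48 39 00 00.
K' ⊕ ipad = 7e 0f 36 36.  K' ⊕ opad = 14 65 5c 5c.
Inner input = (K'⊕ipad) ∥ m = 7e 0f 36 36 ∥ 42 6e 48 6e.
Inner hash: even-index sum = 318 mod 256 = 62; odd-index sum = 289 mod 256 = 33 → 3e 21.
Outer input = (K'⊕opad) ∥ inner = 14 65 5c 5c ∥ 3e 21.
Outer hash (tag): even-index sum = 174 mod 256 = 174; odd-index sum = 226 mod 256 = 226 → ae e2.

aee2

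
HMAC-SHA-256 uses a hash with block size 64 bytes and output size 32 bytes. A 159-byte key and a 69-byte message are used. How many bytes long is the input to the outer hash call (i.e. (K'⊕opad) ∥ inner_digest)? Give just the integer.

Key is 159 > 64 bytes, so it is hashed to 32 bytes then zero-padded to 64: |K'| = 64.
Outer input = (K'⊕opad) ∥ H(inner) → 64 + 32 = 96 bytes.

96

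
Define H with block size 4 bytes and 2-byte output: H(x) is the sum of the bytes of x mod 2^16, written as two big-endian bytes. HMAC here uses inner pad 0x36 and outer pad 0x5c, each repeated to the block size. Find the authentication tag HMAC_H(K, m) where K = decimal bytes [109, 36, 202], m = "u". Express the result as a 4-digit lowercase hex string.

Key decimal bytes [109, 36, 202] = 6d 24 ca is 3 bytes ≤ B = 4; zero-pad to 4 bytes: K' = 6d 24 ca 00.
K' ⊕ ipad = 5b 12 fc 36.  K' ⊕ opad = 31 78 96 5c.
Inner input = (K'⊕ipad) ∥ m = 5b 12 fc 36 ∥ 75.
Inner hash: sum = 91+18+252+54+117 = 532 → 02 14.
Outer input = (K'⊕opad) ∥ inner = 31 78 96 5c ∥ 02 14.
Outer hash (tag): sum = 49+120+150+92+2+20 = 433 → 01 b1.

01b1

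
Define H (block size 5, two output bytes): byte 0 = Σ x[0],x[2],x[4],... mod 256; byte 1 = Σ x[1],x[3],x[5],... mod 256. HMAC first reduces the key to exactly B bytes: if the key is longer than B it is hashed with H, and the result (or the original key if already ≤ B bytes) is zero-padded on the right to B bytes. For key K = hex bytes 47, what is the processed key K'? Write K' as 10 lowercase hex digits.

Key hex bytes 47 is 1 byte ≤ B = 5; zero-pad to 5 bytes: K' = 47 00 00 00 00.

4700000000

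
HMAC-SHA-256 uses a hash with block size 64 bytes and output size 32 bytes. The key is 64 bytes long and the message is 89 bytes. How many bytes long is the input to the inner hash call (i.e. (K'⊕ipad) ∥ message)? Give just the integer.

153

Key is 64 ≤ 64 bytes, zero-padded: |K'| = 64.
Inner input = (K'⊕ipad) ∥ m → 64 + 89 = 153 bytes.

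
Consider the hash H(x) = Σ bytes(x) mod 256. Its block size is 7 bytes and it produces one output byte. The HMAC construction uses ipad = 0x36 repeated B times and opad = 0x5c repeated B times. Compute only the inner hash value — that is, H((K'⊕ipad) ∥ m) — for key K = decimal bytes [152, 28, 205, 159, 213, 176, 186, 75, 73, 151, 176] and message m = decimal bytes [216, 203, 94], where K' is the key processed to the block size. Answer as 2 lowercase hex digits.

Key decimal bytes [152, 28, 205, 159, 213, 176, 186, 75, 73, 151, 176] = 98 1c cd 9f d5 b0 ba 4b 49 97 b0 is 11 bytes > B = 7, so hash it first: H(key) = 3a, then zero-pad to 7 bytes: K' = 3a 00 00 00 00 00 00.
K' ⊕ ipad = 0c 36 36 36 36 36 36.
Inner input = 0c 36 36 36 36 36 36 ∥ d8 cb 5e.
Inner hash: sum = 12+54+54+54+54+54+54+216+203+94 = 849; mod 256 = 81 → 51.

51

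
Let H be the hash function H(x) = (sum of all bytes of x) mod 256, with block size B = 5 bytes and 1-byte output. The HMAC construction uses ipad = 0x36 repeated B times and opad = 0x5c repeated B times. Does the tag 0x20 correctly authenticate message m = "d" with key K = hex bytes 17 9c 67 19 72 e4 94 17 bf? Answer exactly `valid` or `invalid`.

valid

Key hex bytes 17 9c 67 19 72 e4 94 17 bf is 9 bytes > B = 5, so hash it first: H(key) = f3, then zero-pad to 5 bytes: K' = f3 00 00 00 00.
K' ⊕ ipad = c5 36 36 36 36; K' ⊕ opad = af 5c 5c 5c 5c.
Inner hash: sum = 197+54+54+54+54+100 = 513; mod 256 = 1 → 01.
Outer hash (recomputed tag): sum = 175+92+92+92+92+1 = 544; mod 256 = 32 → 20.
Recomputed tag = 20; claimed = 20 → match.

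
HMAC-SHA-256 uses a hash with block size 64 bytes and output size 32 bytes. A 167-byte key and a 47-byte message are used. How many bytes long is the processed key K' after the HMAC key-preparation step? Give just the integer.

Key is 167 > 64 bytes, so it is hashed to 32 bytes then zero-padded to 64: |K'| = 64.

64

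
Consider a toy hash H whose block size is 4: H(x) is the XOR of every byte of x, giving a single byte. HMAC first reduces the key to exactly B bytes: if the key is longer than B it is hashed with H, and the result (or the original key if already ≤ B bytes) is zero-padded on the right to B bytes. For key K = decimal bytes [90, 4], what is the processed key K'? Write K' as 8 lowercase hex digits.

Key decimal bytes [90, 4] = 5a 04 is 2 bytes ≤ B = 4; zero-pad to 4 bytes: K' = 5a 04 00 00.

5a040000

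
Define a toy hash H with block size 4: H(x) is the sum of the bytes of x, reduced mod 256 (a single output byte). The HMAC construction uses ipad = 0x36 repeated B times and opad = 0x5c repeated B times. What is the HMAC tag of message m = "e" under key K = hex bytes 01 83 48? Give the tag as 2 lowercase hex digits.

Key hex bytes 01 83 48 is 3 bytes ≤ B = 4; zero-pad to 4 bytes: K' = 01 83 48 00.
K' ⊕ ipad = 37 b5 7e 36.  K' ⊕ opad = 5d df 14 5c.
Inner input = (K'⊕ipad) ∥ m = 37 b5 7e 36 ∥ 65.
Inner hash: sum = 55+181+126+54+101 = 517; mod 256 = 5 → 05.
Outer input = (K'⊕opad) ∥ inner = 5d df 14 5c ∥ 05.
Outer hash (tag): sum = 93+223+20+92+5 = 433; mod 256 = 177 → b1.

b1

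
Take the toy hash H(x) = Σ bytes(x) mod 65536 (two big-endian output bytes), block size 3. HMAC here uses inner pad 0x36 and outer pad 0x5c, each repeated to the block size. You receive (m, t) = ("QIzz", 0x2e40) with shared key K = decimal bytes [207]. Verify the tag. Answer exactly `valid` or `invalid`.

Key decimal bytes [207] = cf is 1 byte ≤ B = 3; zero-pad to 3 bytes: K' = cf 00 00.
K' ⊕ ipad = f9 36 36; K' ⊕ opad = 93 5c 5c.
Inner hash: sum = 249+54+54+81+73+122+122 = 755 → 02 f3.
Outer hash (recomputed tag): sum = 147+92+92+2+243 = 576 → 02 40.
Recomputed tag = 0240; claimed = 2e40 → mismatch.

invalid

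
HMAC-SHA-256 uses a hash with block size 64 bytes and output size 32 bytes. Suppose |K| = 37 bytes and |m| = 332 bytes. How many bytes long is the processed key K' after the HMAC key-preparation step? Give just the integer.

64

Key is 37 ≤ 64 bytes, zero-padded: |K'| = 64.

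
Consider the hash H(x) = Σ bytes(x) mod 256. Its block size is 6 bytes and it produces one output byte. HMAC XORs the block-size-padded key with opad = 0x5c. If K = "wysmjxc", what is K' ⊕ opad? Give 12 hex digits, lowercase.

Key "wysmjxc" = 77 79 73 6d 6a 78 63 is 7 bytes > B = 6, so hash it first: H(key) = 15, then zero-pad to 6 bytes: K' = 15 00 00 00 00 00.
XOR each byte with 0x5c: 15⊕5c=49, 00⊕5c=5c, 00⊕5c=5c, 00⊕5c=5c, 00⊕5c=5c, 00⊕5c=5c.

495c5c5c5c5c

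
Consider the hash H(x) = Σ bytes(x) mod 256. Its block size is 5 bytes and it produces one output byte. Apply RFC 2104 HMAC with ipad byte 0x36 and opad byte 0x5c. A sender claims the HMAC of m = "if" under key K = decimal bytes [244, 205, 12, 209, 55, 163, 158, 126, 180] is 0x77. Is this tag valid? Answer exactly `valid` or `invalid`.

Key decimal bytes [244, 205, 12, 209, 55, 163, 158, 126, 180] = f4 cd 0c d1 37 a3 9e 7e b4 is 9 bytes > B = 5, so hash it first: H(key) = 48, then zero-pad to 5 bytes: K' = 48 00 00 00 00.
K' ⊕ ipad = 7e 36 36 36 36; K' ⊕ opad = 14 5c 5c 5c 5c.
Inner hash: sum = 126+54+54+54+54+105+102 = 549; mod 256 = 37 → 25.
Outer hash (recomputed tag): sum = 20+92+92+92+92+37 = 425; mod 256 = 169 → a9.
Recomputed tag = a9; claimed = 77 → mismatch.

invalid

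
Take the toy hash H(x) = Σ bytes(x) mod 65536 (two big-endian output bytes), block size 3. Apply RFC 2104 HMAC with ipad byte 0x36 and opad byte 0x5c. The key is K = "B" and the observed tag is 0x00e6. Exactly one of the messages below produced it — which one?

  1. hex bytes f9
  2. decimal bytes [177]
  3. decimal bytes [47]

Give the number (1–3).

Key "B" = 42 is 1 byte ≤ B = 3; zero-pad to 3 bytes: K' = 42 00 00.
K' ⊕ ipad = 74 36 36; K' ⊕ opad = 1e 5c 5c.
m1: inner = H(74 36 36 f9) = 01 d9; tag = H(1e 5c 5c 01 d9) = 01b0
m2: inner = H(74 36 36 b1) = 01 91; tag = H(1e 5c 5c 01 91) = 0168
m3: inner = H(74 36 36 2f) = 01 0f; tag = H(1e 5c 5c 01 0f) = 00e6 ← matches

3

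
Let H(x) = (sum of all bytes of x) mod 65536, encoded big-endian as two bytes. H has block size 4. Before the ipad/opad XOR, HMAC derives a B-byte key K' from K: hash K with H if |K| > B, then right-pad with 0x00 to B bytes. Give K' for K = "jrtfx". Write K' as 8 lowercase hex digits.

|K| = 5 > B = 4, so first hash the key.
H(K): sum = 106+114+116+102+120 = 558 → 02 2e.
Zero-pad H(K) = 02 2e to 4 bytes: K' = 02 2e 00 00.

022e0000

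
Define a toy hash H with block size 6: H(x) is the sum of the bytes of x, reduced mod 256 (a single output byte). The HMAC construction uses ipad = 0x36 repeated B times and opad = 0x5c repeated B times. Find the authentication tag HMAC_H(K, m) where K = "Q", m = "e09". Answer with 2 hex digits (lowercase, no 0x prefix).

1c

Key "Q" = 51 is 1 byte ≤ B = 6; zero-pad to 6 bytes: K' = 51 00 00 00 00 00.
K' ⊕ ipad = 67 36 36 36 36 36.  K' ⊕ opad = 0d 5c 5c 5c 5c 5c.
Inner input = (K'⊕ipad) ∥ m = 67 36 36 36 36 36 ∥ 65 30 39.
Inner hash: sum = 103+54+54+54+54+54+101+48+57 = 579; mod 256 = 67 → 43.
Outer input = (K'⊕opad) ∥ inner = 0d 5c 5c 5c 5c 5c ∥ 43.
Outer hash (tag): sum = 13+92+92+92+92+92+67 = 540; mod 256 = 28 → 1c.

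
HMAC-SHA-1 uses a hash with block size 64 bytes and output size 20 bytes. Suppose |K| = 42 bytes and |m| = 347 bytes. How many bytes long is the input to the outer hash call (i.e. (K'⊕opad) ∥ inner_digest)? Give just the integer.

Key is 42 ≤ 64 bytes, zero-padded: |K'| = 64.
Outer input = (K'⊕opad) ∥ H(inner) → 64 + 20 = 84 bytes.

84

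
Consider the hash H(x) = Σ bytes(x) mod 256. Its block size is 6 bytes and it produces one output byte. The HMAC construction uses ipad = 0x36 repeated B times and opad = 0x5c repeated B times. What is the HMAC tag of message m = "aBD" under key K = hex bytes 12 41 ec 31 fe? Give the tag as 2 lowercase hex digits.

Key hex bytes 12 41 ec 31 fe is 5 bytes ≤ B = 6; zero-pad to 6 bytes: K' = 12 41 ec 31 fe 00.
K' ⊕ ipad = 24 77 da 07 c8 36.  K' ⊕ opad = 4e 1d b0 6d a2 5c.
Inner input = (K'⊕ipad) ∥ m = 24 77 da 07 c8 36 ∥ 61 42 44.
Inner hash: sum = 36+119+218+7+200+54+97+66+68 = 865; mod 256 = 97 → 61.
Outer input = (K'⊕opad) ∥ inner = 4e 1d b0 6d a2 5c ∥ 61.
Outer hash (tag): sum = 78+29+176+109+162+92+97 = 743; mod 256 = 231 → e7.

e7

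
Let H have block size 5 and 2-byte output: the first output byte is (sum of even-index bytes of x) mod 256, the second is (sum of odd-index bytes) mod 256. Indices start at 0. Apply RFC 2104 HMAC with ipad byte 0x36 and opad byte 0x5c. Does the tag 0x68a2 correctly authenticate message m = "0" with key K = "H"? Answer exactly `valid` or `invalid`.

valid

Key "H" = 48 is 1 byte ≤ B = 5; zero-pad to 5 bytes: K' = 48 00 00 00 00.
K' ⊕ ipad = 7e 36 36 36 36; K' ⊕ opad = 14 5c 5c 5c 5c.
Inner hash: even-index sum = 234 mod 256 = 234; odd-index sum = 156 mod 256 = 156 → ea 9c.
Outer hash (recomputed tag): even-index sum = 360 mod 256 = 104; odd-index sum = 418 mod 256 = 162 → 68 a2.
Recomputed tag = 68a2; claimed = 68a2 → match.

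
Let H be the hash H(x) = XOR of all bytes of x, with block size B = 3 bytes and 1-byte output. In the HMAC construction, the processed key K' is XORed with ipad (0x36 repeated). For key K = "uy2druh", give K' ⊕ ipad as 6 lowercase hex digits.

033636

Key "uy2druh" = 75 79 32 64 72 75 68 is 7 bytes > B = 3, so hash it first: H(key) = 35, then zero-pad to 3 bytes: K' = 35 00 00.
XOR each byte with 0x36: 35⊕36=03, 00⊕36=36, 00⊕36=36.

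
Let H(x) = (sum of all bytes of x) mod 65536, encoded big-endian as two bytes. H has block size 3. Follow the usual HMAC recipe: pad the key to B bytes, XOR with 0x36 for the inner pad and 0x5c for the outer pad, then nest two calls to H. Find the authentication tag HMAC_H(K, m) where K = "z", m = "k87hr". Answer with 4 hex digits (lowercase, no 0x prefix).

014c

Key "z" = 7a is 1 byte ≤ B = 3; zero-pad to 3 bytes: K' = 7a 00 00.
K' ⊕ ipad = 4c 36 36.  K' ⊕ opad = 26 5c 5c.
Inner input = (K'⊕ipad) ∥ m = 4c 36 36 ∥ 6b 38 37 68 72.
Inner hash: sum = 76+54+54+107+56+55+104+114 = 620 → 02 6c.
Outer input = (K'⊕opad) ∥ inner = 26 5c 5c ∥ 02 6c.
Outer hash (tag): sum = 38+92+92+2+108 = 332 → 01 4c.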